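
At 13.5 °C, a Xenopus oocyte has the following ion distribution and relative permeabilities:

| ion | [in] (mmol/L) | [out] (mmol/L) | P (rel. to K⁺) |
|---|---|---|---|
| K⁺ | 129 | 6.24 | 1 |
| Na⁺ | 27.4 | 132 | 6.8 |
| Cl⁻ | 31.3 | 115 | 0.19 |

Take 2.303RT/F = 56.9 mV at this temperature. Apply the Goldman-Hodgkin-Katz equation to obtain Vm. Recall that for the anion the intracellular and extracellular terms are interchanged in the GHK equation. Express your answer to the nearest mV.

25 mV

Vm = 56.9 · log₁₀[(Σ P·[cation]ₒ + Σ P·[anion]ᵢ) / (Σ P·[cation]ᵢ + Σ P·[anion]ₒ)]
Numerator = 1×6.24 + 6.8×132 + 0.19×31.3 = 909.8
Denominator = 1×129 + 6.8×27.4 + 0.19×115 = 337.2
Vm = 56.9 · log₁₀(2.6983) = 56.9 × (0.4311) = 24.53 mV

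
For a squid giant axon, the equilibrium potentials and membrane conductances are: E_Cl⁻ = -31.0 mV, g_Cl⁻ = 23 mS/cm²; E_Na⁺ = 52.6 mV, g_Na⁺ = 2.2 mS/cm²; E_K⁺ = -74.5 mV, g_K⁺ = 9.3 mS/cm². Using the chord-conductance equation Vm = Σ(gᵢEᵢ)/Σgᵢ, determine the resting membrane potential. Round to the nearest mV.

-37 mV

Σ gᵢEᵢ = 23·(-31.0) + 2.2·(52.6) + 9.3·(-74.5) = -1290.13
Σ gᵢ = 23 + 2.2 + 9.3 = 34.5
Vm = -1290.13 / 34.5 = -37.40 mV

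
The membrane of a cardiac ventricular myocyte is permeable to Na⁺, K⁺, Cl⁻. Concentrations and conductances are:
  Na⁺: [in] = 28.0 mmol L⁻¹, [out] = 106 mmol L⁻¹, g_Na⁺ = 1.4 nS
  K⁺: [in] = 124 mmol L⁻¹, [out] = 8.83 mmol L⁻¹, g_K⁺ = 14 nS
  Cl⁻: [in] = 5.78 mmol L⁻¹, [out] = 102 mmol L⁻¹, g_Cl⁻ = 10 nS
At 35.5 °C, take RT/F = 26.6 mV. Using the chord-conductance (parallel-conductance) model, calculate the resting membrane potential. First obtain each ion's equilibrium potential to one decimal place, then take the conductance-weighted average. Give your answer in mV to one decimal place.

E_Na⁺ = (26.6/1)·ln(106/28.0) = 35.4 mV
E_K⁺ = (26.6/1)·ln(8.83/124) = -70.3 mV
E_Cl⁻ = (26.6/-1)·ln(102/5.78) = -76.4 mV
Vm = (Σ gᵢEᵢ)/(Σ gᵢ) = (1.4·35.4 + 14·-70.3 + 10·-76.4) / (1.4 + 14 + 10)
= -1698.64 / 25.4 = -66.88 mV

-66.9 mV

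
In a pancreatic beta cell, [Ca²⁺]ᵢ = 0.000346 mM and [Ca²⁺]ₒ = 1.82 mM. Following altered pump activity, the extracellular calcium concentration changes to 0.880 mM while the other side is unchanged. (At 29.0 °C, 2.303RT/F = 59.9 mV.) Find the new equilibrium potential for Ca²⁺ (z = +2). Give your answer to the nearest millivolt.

After the shift: [Ca²⁺]_out = 0.880, [Ca²⁺]_in = 0.000346 mM.
E_new = (59.9/2)·log₁₀(0.880/0.000346) = 29.95 · (3.4054) = 101.99 mV

102 mV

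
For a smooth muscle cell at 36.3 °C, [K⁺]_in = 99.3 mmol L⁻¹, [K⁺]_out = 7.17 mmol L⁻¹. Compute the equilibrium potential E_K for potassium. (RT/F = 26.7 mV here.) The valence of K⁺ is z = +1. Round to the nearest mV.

E = (26.7/z) · ln([K⁺]_out/[K⁺]_in) with z = +1.
= (26.7/1) · ln(7.17/99.3) = 26.70 · ln(0.07221)
= 26.70 · (-2.6282) = -70.17 mV

-70 mV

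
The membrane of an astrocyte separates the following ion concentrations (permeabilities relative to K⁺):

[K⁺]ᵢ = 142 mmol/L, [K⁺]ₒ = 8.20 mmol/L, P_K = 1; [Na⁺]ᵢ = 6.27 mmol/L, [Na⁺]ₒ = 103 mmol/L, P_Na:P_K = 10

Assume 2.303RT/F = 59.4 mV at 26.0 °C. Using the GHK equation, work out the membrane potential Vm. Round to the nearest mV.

Vm = 59.4 · log₁₀[(Σ P·[cation]ₒ + Σ P·[anion]ᵢ) / (Σ P·[cation]ᵢ + Σ P·[anion]ₒ)]
Numerator = 1×8.20 + 10×103 = 1038
Denominator = 1×142 + 10×6.27 = 204.7
Vm = 59.4 · log₁₀(5.0718) = 59.4 × (0.7052) = 41.89 mV

42 mV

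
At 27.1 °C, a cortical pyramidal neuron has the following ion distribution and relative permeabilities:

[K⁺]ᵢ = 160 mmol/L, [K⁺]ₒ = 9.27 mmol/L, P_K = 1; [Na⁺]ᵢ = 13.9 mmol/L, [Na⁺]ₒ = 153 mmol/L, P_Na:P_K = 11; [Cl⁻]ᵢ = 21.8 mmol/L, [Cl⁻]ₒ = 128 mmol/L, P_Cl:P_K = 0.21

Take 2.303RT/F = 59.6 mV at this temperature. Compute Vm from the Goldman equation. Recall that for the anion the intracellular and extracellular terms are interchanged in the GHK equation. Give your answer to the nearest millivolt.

Vm = 59.6 · log₁₀[(Σ P·[cation]ₒ + Σ P·[anion]ᵢ) / (Σ P·[cation]ᵢ + Σ P·[anion]ₒ)]
Numerator = 1×9.27 + 11×153 + 0.21×21.8 = 1697
Denominator = 1×160 + 11×13.9 + 0.21×128 = 339.8
Vm = 59.6 · log₁₀(4.994) = 59.6 × (0.6984) = 41.63 mV

42 mV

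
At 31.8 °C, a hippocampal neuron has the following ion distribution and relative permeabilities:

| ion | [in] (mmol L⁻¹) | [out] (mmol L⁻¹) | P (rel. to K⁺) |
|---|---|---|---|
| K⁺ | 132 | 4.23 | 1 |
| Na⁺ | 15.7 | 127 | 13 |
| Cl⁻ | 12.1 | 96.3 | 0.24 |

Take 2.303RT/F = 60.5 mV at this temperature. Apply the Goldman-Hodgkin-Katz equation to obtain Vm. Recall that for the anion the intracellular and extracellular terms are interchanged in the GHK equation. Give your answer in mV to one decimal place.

40.2 mV

Vm = 60.5 · log₁₀[(Σ P·[cation]ₒ + Σ P·[anion]ᵢ) / (Σ P·[cation]ᵢ + Σ P·[anion]ₒ)]
Numerator = 1×4.23 + 13×127 + 0.24×12.1 = 1658
Denominator = 1×132 + 13×15.7 + 0.24×96.3 = 359.2
Vm = 60.5 · log₁₀(4.616) = 60.5 × (0.6643) = 40.19 mV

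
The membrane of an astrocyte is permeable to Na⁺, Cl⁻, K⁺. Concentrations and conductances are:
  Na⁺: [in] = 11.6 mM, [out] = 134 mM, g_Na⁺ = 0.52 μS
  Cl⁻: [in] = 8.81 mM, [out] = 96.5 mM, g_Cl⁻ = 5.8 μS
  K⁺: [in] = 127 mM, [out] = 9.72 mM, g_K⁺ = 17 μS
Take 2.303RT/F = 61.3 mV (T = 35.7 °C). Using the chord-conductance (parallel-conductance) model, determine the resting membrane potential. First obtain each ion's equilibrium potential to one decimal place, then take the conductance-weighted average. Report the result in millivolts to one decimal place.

-64.3 mV

E_Na⁺ = (61.3/1)·log₁₀(134/11.6) = 65.1 mV
E_Cl⁻ = (61.3/-1)·log₁₀(96.5/8.81) = -63.7 mV
E_K⁺ = (61.3/1)·log₁₀(9.72/127) = -68.4 mV
Vm = (Σ gᵢEᵢ)/(Σ gᵢ) = (0.52·65.1 + 5.8·-63.7 + 17·-68.4) / (0.52 + 5.8 + 17)
= -1498.41 / 23.32 = -64.25 mV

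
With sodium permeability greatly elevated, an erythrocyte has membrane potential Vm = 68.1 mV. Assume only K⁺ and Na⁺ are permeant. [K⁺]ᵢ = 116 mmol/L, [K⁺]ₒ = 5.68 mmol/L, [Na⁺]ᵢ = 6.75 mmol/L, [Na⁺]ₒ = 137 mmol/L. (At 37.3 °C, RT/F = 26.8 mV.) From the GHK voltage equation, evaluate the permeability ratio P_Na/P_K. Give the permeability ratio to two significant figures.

29

Let α = P_Na/P_K. GHK: Vm = 26.8·ln[(Kₒ + α·Naₒ)/(Kᵢ + α·Naᵢ)].
e^(Vm/26.8) = e^(68.1/26.8) = 12.693
So 12.693·(Kᵢ + α·Naᵢ) = Kₒ + α·Naₒ → α = (12.693·116.0 − 5.68) / (137.0 − 12.693·6.75)
α = (1472 − 5.68) / (137.0 − 85.68) = 1467/51.32 = 28.58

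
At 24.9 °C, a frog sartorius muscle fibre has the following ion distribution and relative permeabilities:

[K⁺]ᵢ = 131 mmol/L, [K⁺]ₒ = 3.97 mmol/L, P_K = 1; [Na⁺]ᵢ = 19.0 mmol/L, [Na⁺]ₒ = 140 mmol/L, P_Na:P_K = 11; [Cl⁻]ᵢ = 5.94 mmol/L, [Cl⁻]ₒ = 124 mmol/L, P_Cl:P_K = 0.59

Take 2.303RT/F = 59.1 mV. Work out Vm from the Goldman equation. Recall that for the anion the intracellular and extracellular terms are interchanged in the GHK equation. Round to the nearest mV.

34 mV

Vm = 59.1 · log₁₀[(Σ P·[cation]ₒ + Σ P·[anion]ᵢ) / (Σ P·[cation]ᵢ + Σ P·[anion]ₒ)]
Numerator = 1×3.97 + 11×140 + 0.59×5.94 = 1547
Denominator = 1×131 + 11×19.0 + 0.59×124 = 413.2
Vm = 59.1 · log₁₀(3.7455) = 59.1 × (0.5735) = 33.89 mV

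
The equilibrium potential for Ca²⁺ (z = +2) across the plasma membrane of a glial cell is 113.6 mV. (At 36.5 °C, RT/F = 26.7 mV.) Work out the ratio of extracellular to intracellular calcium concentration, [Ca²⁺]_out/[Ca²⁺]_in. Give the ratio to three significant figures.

4960

ln([out]/[in]) = E·z/(26.7) = 113.6 × 2 / 26.7 = 8.5094
[out]/[in] = e^(8.5094) = 4961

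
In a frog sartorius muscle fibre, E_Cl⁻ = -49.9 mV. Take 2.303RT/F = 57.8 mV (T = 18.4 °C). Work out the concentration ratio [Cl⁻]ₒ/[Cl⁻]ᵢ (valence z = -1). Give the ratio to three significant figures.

log₁₀([out]/[in]) = E·z/(57.8) = -49.9 × -1 / 57.8 = 0.8633
[out]/[in] = 10^(0.8633) = 7.3

7.30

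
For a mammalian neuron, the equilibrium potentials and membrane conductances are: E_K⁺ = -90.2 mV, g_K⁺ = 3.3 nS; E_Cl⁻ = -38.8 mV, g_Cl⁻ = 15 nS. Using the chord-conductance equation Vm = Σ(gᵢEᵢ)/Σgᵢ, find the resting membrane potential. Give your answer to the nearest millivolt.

-48 mV

Σ gᵢEᵢ = 3.3·(-90.2) + 15·(-38.8) = -879.66
Σ gᵢ = 3.3 + 15 = 18.3
Vm = -879.66 / 18.3 = -48.07 mV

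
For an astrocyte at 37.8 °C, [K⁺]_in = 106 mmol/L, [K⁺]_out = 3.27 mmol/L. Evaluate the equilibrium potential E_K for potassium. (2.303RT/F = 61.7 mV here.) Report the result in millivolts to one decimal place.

-93.2 mV

E = (61.7/z) · log₁₀([K⁺]_out/[K⁺]_in) with z = +1.
= (61.7/1) · log₁₀(3.27/106) = 61.70 · log₁₀(0.03085)
= 61.70 · (-1.5108) = -93.21 mV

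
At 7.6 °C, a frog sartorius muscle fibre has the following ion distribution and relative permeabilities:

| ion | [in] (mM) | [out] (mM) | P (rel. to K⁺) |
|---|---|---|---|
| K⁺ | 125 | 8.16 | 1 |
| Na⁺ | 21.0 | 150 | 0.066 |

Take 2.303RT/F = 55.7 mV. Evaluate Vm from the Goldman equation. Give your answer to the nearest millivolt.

Vm = 55.7 · log₁₀[(Σ P·[cation]ₒ + Σ P·[anion]ᵢ) / (Σ P·[cation]ᵢ + Σ P·[anion]ₒ)]
Numerator = 1×8.16 + 0.066×150 = 18.06
Denominator = 1×125 + 0.066×21.0 = 126.4
Vm = 55.7 · log₁₀(0.1429) = 55.7 × (-0.8450) = -47.07 mV

-47 mV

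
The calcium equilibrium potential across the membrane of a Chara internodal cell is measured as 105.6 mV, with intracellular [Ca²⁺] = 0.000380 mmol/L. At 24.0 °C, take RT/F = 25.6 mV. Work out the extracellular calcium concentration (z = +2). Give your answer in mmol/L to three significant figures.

Nernst: E = (25.6/2) · ln([out]/[in]), so ln([out]/[in]) = 105.6 × 2 / 25.6 = 8.2500.
[out]/[in] = e^(8.2500) = 3828.
[out] = 3828 × 0.000380 = 1.454 mmol/L.

1.45 mmol/L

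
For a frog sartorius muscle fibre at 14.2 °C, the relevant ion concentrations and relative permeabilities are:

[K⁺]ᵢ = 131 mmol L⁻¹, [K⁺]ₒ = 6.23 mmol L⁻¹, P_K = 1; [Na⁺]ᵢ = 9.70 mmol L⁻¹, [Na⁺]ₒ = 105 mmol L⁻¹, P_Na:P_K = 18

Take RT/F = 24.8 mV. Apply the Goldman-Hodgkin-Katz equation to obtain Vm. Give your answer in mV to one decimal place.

45.3 mV

Vm = 24.8 · ln[(Σ P·[cation]ₒ + Σ P·[anion]ᵢ) / (Σ P·[cation]ᵢ + Σ P·[anion]ₒ)]
Numerator = 1×6.23 + 18×105 = 1896
Denominator = 1×131 + 18×9.70 = 305.6
Vm = 24.8 · ln(6.2049) = 24.8 × (1.8253) = 45.27 mV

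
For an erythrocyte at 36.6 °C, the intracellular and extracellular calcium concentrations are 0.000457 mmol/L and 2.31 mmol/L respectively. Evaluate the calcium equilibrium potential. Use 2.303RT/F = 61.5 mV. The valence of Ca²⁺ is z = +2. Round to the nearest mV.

114 mV

E = (61.5/z) · log₁₀([Ca²⁺]_out/[Ca²⁺]_in) with z = +2.
= (61.5/2) · log₁₀(2.31/0.000457) = 30.75 · log₁₀(5055)
= 30.75 · (3.7037) = 113.89 mV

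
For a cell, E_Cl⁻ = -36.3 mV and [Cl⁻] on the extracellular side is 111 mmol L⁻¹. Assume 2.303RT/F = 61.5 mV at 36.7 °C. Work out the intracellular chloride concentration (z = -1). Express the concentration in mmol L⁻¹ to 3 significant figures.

Nernst: E = (61.5/-1) · log₁₀([out]/[in]), so log₁₀([out]/[in]) = -36.3 × -1 / 61.5 = 0.5902.
[out]/[in] = 10^(0.5902) = 3.893.
[in] = 111 / 3.893 = 28.52 mmol L⁻¹.

28.5 mmol L⁻¹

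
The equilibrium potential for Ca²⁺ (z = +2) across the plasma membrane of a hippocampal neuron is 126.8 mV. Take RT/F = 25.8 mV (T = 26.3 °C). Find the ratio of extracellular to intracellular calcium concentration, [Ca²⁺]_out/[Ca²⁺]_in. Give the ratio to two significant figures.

19000

ln([out]/[in]) = E·z/(25.8) = 126.8 × 2 / 25.8 = 9.8295
[out]/[in] = e^(9.8295) = 1.857e+04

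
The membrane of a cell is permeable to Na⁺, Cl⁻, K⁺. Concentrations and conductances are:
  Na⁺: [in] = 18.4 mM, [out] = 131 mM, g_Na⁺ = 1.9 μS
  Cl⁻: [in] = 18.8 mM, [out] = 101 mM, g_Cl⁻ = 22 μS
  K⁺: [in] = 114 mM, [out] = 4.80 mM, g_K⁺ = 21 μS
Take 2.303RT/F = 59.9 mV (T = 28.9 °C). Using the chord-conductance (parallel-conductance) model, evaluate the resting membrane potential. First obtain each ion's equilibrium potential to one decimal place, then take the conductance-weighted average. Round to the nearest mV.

E_Na⁺ = (59.9/1)·log₁₀(131/18.4) = 51.1 mV
E_Cl⁻ = (59.9/-1)·log₁₀(101/18.8) = -43.7 mV
E_K⁺ = (59.9/1)·log₁₀(4.80/114) = -82.4 mV
Vm = (Σ gᵢEᵢ)/(Σ gᵢ) = (1.9·51.1 + 22·-43.7 + 21·-82.4) / (1.9 + 22 + 21)
= -2594.71 / 44.9 = -57.79 mV

-58 mV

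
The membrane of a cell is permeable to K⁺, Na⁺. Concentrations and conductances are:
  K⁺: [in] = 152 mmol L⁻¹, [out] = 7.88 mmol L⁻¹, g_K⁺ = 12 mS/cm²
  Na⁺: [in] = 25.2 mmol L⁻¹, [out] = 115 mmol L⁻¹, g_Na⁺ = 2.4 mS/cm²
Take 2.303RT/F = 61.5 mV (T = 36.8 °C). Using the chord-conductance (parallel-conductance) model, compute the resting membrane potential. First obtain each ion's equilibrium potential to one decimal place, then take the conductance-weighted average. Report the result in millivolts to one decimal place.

E_K⁺ = (61.5/1)·log₁₀(7.88/152) = -79.0 mV
E_Na⁺ = (61.5/1)·log₁₀(115/25.2) = 40.5 mV
Vm = (Σ gᵢEᵢ)/(Σ gᵢ) = (12·-79.0 + 2.4·40.5) / (12 + 2.4)
= -850.80 / 14.4 = -59.08 mV

-59.1 mV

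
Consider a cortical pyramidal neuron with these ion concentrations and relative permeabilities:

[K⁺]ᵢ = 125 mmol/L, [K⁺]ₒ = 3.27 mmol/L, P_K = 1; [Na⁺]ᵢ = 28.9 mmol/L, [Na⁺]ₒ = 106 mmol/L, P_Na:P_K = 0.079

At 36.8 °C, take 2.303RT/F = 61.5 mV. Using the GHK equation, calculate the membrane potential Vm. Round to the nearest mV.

Vm = 61.5 · log₁₀[(Σ P·[cation]ₒ + Σ P·[anion]ᵢ) / (Σ P·[cation]ᵢ + Σ P·[anion]ₒ)]
Numerator = 1×3.27 + 0.079×106 = 11.64
Denominator = 1×125 + 0.079×28.9 = 127.3
Vm = 61.5 · log₁₀(0.091481) = 61.5 × (-1.0387) = -63.88 mV

-64 mV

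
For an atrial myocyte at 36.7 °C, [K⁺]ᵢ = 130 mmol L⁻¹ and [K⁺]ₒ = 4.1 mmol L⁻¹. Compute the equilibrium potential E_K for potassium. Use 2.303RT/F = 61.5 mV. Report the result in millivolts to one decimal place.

-92.3 mV

E = (61.5/z) · log₁₀([K⁺]_out/[K⁺]_in) with z = +1.
= (61.5/1) · log₁₀(4.1/130) = 61.50 · log₁₀(0.03154)
= 61.50 · (-1.5012) = -92.32 mV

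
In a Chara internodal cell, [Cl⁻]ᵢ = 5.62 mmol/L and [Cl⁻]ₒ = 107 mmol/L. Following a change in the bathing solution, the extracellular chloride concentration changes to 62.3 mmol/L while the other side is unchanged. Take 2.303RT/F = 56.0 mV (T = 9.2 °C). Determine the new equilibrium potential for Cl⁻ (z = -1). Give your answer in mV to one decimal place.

After the shift: [Cl⁻]_out = 62.3, [Cl⁻]_in = 5.62 mmol/L.
E_new = (56.0/-1)·log₁₀(62.3/5.62) = -56.00 · (1.0448) = -58.51 mV

-58.5 mV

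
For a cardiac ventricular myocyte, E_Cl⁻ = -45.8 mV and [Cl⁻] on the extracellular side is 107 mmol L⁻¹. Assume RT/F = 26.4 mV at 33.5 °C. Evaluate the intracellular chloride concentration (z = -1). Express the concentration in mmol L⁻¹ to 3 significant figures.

Nernst: E = (26.4/-1) · ln([out]/[in]), so ln([out]/[in]) = -45.8 × -1 / 26.4 = 1.7348.
[out]/[in] = e^(1.7348) = 5.668.
[in] = 107 / 5.668 = 18.88 mmol L⁻¹.

18.9 mmol L⁻¹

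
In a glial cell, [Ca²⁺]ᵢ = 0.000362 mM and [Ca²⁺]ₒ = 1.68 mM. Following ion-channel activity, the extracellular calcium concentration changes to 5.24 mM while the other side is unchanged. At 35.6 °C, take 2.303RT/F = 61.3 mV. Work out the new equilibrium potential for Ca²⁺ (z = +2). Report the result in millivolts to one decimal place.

After the shift: [Ca²⁺]_out = 5.24, [Ca²⁺]_in = 0.000362 mM.
E_new = (61.3/2)·log₁₀(5.24/0.000362) = 30.65 · (4.1606) = 127.52 mV

127.5 mV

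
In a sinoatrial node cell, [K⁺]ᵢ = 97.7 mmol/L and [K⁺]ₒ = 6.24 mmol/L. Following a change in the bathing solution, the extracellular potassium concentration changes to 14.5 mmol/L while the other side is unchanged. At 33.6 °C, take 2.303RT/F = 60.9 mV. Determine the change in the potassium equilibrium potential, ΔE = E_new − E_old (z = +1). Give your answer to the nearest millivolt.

E_old = (60.9/1)·log₁₀(6.24/97.7) = -72.76 mV
E_new = (60.9/1)·log₁₀(14.5/97.7) = -50.46 mV
ΔE = -50.46 − (-72.76) = 22.30 mV

22 mV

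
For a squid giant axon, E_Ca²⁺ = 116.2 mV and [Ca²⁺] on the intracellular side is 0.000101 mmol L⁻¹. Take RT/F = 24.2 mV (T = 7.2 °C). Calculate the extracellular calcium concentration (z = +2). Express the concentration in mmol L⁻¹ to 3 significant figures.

Nernst: E = (24.2/2) · ln([out]/[in]), so ln([out]/[in]) = 116.2 × 2 / 24.2 = 9.6033.
[out]/[in] = e^(9.6033) = 1.481e+04.
[out] = 1.481e+04 × 0.000101 = 1.496 mmol L⁻¹.

1.50 mmol L⁻¹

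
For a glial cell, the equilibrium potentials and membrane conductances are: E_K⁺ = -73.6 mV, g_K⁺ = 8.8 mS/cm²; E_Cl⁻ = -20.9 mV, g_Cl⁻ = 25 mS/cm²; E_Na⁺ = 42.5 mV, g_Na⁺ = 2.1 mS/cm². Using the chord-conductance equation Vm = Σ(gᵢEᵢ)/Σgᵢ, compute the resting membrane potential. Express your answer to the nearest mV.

Σ gᵢEᵢ = 8.8·(-73.6) + 25·(-20.9) + 2.1·(42.5) = -1080.93
Σ gᵢ = 8.8 + 25 + 2.1 = 35.9
Vm = -1080.93 / 35.9 = -30.11 mV

-30 mV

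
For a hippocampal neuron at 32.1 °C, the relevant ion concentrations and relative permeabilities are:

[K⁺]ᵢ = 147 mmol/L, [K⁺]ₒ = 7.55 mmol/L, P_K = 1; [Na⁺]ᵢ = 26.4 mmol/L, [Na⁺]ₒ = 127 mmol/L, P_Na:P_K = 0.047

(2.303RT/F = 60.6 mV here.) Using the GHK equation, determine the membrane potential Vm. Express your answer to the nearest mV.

-63 mV

Vm = 60.6 · log₁₀[(Σ P·[cation]ₒ + Σ P·[anion]ᵢ) / (Σ P·[cation]ᵢ + Σ P·[anion]ₒ)]
Numerator = 1×7.55 + 0.047×127 = 13.52
Denominator = 1×147 + 0.047×26.4 = 148.2
Vm = 60.6 · log₁₀(0.091196) = 60.6 × (-1.0400) = -63.03 mV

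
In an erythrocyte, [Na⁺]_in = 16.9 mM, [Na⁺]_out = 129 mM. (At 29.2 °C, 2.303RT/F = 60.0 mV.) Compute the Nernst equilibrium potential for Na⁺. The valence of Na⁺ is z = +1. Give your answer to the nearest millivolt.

53 mV

E = (60.0/z) · log₁₀([Na⁺]_out/[Na⁺]_in) with z = +1.
= (60.0/1) · log₁₀(129/16.9) = 60.00 · log₁₀(7.633)
= 60.00 · (0.8827) = 52.96 mV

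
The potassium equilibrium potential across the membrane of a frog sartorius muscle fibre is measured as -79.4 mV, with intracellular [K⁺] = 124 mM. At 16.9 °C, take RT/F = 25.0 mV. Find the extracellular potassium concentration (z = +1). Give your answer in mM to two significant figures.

5.2 mM

Nernst: E = (25.0/1) · ln([out]/[in]), so ln([out]/[in]) = -79.4 × 1 / 25.0 = -3.1760.
[out]/[in] = e^(-3.1760) = 0.04175.
[out] = 0.04175 × 124 = 5.177 mM.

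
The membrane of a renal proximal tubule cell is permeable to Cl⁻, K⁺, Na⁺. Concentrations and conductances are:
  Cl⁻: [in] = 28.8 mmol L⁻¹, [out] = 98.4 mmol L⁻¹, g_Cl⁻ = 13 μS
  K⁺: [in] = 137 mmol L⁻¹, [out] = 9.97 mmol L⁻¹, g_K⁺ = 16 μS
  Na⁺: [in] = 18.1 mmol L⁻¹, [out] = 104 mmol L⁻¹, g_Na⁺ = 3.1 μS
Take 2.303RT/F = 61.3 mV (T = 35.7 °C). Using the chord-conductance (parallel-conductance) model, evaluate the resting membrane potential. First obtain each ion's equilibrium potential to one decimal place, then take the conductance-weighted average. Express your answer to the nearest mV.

-44 mV

E_Cl⁻ = (61.3/-1)·log₁₀(98.4/28.8) = -32.7 mV
E_K⁺ = (61.3/1)·log₁₀(9.97/137) = -69.8 mV
E_Na⁺ = (61.3/1)·log₁₀(104/18.1) = 46.5 mV
Vm = (Σ gᵢEᵢ)/(Σ gᵢ) = (13·-32.7 + 16·-69.8 + 3.1·46.5) / (13 + 16 + 3.1)
= -1397.75 / 32.1 = -43.54 mV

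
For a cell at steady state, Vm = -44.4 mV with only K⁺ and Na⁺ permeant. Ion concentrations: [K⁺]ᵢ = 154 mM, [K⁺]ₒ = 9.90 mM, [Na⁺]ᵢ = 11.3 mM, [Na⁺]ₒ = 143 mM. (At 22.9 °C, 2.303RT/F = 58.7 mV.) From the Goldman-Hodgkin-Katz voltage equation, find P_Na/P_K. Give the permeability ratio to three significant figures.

0.121

Let α = P_Na/P_K. GHK: Vm = 58.7·log₁₀[(Kₒ + α·Naₒ)/(Kᵢ + α·Naᵢ)].
10^(Vm/58.7) = 10^(-44.4/58.7) = 0.17523
So 0.17523·(Kᵢ + α·Naᵢ) = Kₒ + α·Naₒ → α = (0.17523·154.0 − 9.9) / (143.0 − 0.17523·11.3)
α = (26.99 − 9.9) / (143.0 − 1.98) = 17.09/141 = 0.1212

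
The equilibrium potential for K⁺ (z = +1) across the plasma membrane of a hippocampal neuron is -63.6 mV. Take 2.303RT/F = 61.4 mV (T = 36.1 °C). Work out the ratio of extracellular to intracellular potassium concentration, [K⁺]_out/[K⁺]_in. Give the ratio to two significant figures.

log₁₀([out]/[in]) = E·z/(61.4) = -63.6 × 1 / 61.4 = -1.0358
[out]/[in] = 10^(-1.0358) = 0.09208

0.092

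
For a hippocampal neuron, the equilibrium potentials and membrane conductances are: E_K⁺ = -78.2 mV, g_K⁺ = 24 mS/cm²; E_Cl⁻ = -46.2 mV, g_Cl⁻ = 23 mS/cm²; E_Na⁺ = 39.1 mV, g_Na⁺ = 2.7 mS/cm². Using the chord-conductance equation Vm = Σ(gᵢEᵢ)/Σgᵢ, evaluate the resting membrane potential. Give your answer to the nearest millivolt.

-57 mV

Σ gᵢEᵢ = 24·(-78.2) + 23·(-46.2) + 2.7·(39.1) = -2833.83
Σ gᵢ = 24 + 23 + 2.7 = 49.7
Vm = -2833.83 / 49.7 = -57.02 mV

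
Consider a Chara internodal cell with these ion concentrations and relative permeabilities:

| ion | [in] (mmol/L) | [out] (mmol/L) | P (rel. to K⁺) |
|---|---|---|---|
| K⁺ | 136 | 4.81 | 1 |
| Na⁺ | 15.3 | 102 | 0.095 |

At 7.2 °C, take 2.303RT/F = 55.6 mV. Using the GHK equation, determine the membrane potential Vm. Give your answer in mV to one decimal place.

-54.3 mV

Vm = 55.6 · log₁₀[(Σ P·[cation]ₒ + Σ P·[anion]ᵢ) / (Σ P·[cation]ᵢ + Σ P·[anion]ₒ)]
Numerator = 1×4.81 + 0.095×102 = 14.5
Denominator = 1×136 + 0.095×15.3 = 137.5
Vm = 55.6 · log₁₀(0.10549) = 55.6 × (-0.9768) = -54.31 mV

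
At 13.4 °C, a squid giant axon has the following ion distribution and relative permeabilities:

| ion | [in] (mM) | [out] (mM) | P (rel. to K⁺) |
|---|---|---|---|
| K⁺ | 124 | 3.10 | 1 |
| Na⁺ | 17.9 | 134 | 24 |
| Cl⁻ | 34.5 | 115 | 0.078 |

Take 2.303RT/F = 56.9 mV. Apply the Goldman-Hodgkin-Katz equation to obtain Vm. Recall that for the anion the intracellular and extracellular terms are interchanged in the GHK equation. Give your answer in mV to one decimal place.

Vm = 56.9 · log₁₀[(Σ P·[cation]ₒ + Σ P·[anion]ᵢ) / (Σ P·[cation]ᵢ + Σ P·[anion]ₒ)]
Numerator = 1×3.10 + 24×134 + 0.078×34.5 = 3222
Denominator = 1×124 + 24×17.9 + 0.078×115 = 562.6
Vm = 56.9 · log₁₀(5.7269) = 56.9 × (0.7579) = 43.13 mV

43.1 mV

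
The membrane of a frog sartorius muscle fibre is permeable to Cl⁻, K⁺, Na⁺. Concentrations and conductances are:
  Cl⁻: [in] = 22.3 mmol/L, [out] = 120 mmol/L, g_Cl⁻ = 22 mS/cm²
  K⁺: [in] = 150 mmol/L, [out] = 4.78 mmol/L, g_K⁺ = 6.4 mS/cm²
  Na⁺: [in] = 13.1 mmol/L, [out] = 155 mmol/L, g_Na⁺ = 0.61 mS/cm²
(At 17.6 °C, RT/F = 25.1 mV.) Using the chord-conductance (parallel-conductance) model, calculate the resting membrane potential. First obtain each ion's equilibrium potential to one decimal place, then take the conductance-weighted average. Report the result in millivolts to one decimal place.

-49.8 mV

E_Cl⁻ = (25.1/-1)·ln(120/22.3) = -42.2 mV
E_K⁺ = (25.1/1)·ln(4.78/150) = -86.5 mV
E_Na⁺ = (25.1/1)·ln(155/13.1) = 62.0 mV
Vm = (Σ gᵢEᵢ)/(Σ gᵢ) = (22·-42.2 + 6.4·-86.5 + 0.61·62.0) / (22 + 6.4 + 0.61)
= -1444.18 / 29.01 = -49.78 mV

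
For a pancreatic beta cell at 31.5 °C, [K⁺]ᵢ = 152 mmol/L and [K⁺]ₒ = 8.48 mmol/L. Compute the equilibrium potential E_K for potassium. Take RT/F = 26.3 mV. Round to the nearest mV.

-76 mV

E = (26.3/z) · ln([K⁺]_out/[K⁺]_in) with z = +1.
= (26.3/1) · ln(8.48/152) = 26.30 · ln(0.05579)
= 26.30 · (-2.8862) = -75.91 mV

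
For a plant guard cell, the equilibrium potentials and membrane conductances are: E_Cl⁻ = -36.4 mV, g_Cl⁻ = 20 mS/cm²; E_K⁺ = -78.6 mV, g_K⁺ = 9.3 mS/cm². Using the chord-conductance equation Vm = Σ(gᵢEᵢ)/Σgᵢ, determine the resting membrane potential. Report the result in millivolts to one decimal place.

-49.8 mV

Σ gᵢEᵢ = 20·(-36.4) + 9.3·(-78.6) = -1458.98
Σ gᵢ = 20 + 9.3 = 29.3
Vm = -1458.98 / 29.3 = -49.79 mV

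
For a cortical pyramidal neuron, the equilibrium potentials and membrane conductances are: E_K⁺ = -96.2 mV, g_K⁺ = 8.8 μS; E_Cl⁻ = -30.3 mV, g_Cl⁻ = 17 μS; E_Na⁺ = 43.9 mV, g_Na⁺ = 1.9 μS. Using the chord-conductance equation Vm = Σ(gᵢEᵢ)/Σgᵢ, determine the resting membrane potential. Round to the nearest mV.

-46 mV

Σ gᵢEᵢ = 8.8·(-96.2) + 17·(-30.3) + 1.9·(43.9) = -1278.25
Σ gᵢ = 8.8 + 17 + 1.9 = 27.7
Vm = -1278.25 / 27.7 = -46.15 mV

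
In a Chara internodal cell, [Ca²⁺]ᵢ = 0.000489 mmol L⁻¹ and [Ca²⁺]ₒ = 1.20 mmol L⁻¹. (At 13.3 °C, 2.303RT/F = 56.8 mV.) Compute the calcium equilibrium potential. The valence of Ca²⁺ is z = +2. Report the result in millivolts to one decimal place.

96.3 mV

E = (56.8/z) · log₁₀([Ca²⁺]_out/[Ca²⁺]_in) with z = +2.
= (56.8/2) · log₁₀(1.20/0.000489) = 28.40 · log₁₀(2454)
= 28.40 · (3.3899) = 96.27 mV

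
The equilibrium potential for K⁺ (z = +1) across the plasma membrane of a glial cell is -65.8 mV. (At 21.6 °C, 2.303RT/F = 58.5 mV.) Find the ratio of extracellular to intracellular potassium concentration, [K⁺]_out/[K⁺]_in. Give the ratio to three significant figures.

0.0750

log₁₀([out]/[in]) = E·z/(58.5) = -65.8 × 1 / 58.5 = -1.1248
[out]/[in] = 10^(-1.1248) = 0.07503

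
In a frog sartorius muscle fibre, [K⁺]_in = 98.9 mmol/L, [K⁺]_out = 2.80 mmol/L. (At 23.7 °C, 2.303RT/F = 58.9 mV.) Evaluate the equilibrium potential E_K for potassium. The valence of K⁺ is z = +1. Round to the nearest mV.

-91 mV

E = (58.9/z) · log₁₀([K⁺]_out/[K⁺]_in) with z = +1.
= (58.9/1) · log₁₀(2.80/98.9) = 58.90 · log₁₀(0.02831)
= 58.90 · (-1.5480) = -91.18 mV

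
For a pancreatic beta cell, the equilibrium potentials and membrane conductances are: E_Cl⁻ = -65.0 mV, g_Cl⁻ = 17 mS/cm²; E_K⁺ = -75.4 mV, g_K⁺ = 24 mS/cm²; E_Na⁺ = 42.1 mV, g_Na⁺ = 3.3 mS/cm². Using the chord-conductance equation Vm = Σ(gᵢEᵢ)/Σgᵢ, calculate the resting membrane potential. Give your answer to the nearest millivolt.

-63 mV

Σ gᵢEᵢ = 17·(-65.0) + 24·(-75.4) + 3.3·(42.1) = -2775.67
Σ gᵢ = 17 + 24 + 3.3 = 44.3
Vm = -2775.67 / 44.3 = -62.66 mV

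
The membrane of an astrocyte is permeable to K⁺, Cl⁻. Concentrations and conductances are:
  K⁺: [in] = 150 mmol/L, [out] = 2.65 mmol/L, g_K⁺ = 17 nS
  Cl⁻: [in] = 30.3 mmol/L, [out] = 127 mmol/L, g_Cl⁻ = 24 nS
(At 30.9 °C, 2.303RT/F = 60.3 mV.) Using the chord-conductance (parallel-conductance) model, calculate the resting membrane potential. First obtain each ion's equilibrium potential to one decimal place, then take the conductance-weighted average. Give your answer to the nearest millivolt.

-66 mV

E_K⁺ = (60.3/1)·log₁₀(2.65/150) = -105.7 mV
E_Cl⁻ = (60.3/-1)·log₁₀(127/30.3) = -37.5 mV
Vm = (Σ gᵢEᵢ)/(Σ gᵢ) = (17·-105.7 + 24·-37.5) / (17 + 24)
= -2696.90 / 41 = -65.78 mV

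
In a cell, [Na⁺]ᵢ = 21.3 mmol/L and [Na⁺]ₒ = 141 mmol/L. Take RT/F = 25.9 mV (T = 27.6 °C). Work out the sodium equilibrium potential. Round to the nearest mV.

49 mV

E = (25.9/z) · ln([Na⁺]_out/[Na⁺]_in) with z = +1.
= (25.9/1) · ln(141/21.3) = 25.90 · ln(6.62)
= 25.90 · (1.8901) = 48.95 mV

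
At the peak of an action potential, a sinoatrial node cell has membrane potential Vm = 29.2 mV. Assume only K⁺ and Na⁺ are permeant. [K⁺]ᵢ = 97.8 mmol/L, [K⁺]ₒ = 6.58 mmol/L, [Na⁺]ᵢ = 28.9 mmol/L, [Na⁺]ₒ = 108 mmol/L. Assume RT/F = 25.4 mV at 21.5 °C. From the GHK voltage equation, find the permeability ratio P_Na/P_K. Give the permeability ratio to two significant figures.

18

Let α = P_Na/P_K. GHK: Vm = 25.4·ln[(Kₒ + α·Naₒ)/(Kᵢ + α·Naᵢ)].
e^(Vm/25.4) = e^(29.2/25.4) = 3.1569
So 3.1569·(Kᵢ + α·Naᵢ) = Kₒ + α·Naₒ → α = (3.1569·97.8 − 6.58) / (108.0 − 3.1569·28.9)
α = (308.7 − 6.58) / (108.0 − 91.24) = 302.2/16.76 = 18.02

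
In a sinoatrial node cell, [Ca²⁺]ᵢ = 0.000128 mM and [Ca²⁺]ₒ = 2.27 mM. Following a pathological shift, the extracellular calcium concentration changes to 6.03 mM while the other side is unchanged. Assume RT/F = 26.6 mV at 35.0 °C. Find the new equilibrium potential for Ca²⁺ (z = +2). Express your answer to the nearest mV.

143 mV

After the shift: [Ca²⁺]_out = 6.03, [Ca²⁺]_in = 0.000128 mM.
E_new = (26.6/2)·ln(6.03/0.000128) = 13.30 · (10.7602) = 143.11 mV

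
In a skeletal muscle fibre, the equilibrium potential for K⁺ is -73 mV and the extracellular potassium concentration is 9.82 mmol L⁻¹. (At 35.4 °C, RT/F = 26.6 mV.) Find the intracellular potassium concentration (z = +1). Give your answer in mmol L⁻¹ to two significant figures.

150 mmol L⁻¹

Nernst: E = (26.6/1) · ln([out]/[in]), so ln([out]/[in]) = -73.0 × 1 / 26.6 = -2.7444.
[out]/[in] = e^(-2.7444) = 0.06429.
[in] = 9.82 / 0.06429 = 152.7 mmol L⁻¹.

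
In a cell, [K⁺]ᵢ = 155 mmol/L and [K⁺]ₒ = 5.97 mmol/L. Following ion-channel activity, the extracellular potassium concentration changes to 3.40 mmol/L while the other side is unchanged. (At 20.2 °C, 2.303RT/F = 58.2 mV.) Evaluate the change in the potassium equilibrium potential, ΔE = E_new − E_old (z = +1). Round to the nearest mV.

-14 mV

E_old = (58.2/1)·log₁₀(5.97/155) = -82.32 mV
E_new = (58.2/1)·log₁₀(3.40/155) = -96.55 mV
ΔE = -96.55 − (-82.32) = -14.23 mV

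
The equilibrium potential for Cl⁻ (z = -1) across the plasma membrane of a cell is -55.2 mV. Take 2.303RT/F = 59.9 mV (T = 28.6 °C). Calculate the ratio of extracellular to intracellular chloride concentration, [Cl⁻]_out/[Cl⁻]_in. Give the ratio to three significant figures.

8.35

log₁₀([out]/[in]) = E·z/(59.9) = -55.2 × -1 / 59.9 = 0.9215
[out]/[in] = 10^(0.9215) = 8.347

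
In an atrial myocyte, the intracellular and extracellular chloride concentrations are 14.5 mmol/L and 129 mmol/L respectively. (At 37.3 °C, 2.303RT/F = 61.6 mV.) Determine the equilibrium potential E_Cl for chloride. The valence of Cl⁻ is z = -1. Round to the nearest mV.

-58 mV

E = (61.6/z) · log₁₀([Cl⁻]_out/[Cl⁻]_in) with z = -1.
For an anion, dividing by z = -1 reverses the sign.
= (61.6/-1) · log₁₀(129/14.5) = -61.60 · log₁₀(8.897)
= -61.60 · (0.9492) = -58.47 mV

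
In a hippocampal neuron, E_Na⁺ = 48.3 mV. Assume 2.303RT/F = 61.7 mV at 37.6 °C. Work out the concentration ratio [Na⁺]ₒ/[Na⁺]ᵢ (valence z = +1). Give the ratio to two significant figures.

log₁₀([out]/[in]) = E·z/(61.7) = 48.3 × 1 / 61.7 = 0.7828
[out]/[in] = 10^(0.7828) = 6.065

6.1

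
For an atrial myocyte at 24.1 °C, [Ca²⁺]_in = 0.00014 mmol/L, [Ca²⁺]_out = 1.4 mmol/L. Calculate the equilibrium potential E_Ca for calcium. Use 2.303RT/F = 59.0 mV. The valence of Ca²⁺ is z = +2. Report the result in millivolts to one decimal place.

118.0 mV

E = (59.0/z) · log₁₀([Ca²⁺]_out/[Ca²⁺]_in) with z = +2.
= (59.0/2) · log₁₀(1.4/0.00014) = 29.50 · log₁₀(1e+04)
= 29.50 · (4.0000) = 118.00 mV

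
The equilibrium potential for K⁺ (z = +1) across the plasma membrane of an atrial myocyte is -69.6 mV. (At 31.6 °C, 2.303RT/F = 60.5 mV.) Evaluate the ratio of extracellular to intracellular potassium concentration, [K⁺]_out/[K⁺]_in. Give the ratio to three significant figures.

0.0707

log₁₀([out]/[in]) = E·z/(60.5) = -69.6 × 1 / 60.5 = -1.1504
[out]/[in] = 10^(-1.1504) = 0.07073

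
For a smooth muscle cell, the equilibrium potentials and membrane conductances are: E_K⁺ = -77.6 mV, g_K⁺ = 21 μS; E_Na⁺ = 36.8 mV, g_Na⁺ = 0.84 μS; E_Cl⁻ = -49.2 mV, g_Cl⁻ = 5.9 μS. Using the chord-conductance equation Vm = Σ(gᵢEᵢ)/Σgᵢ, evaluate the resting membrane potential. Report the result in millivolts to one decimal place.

Σ gᵢEᵢ = 21·(-77.6) + 0.84·(36.8) + 5.9·(-49.2) = -1888.97
Σ gᵢ = 21 + 0.84 + 5.9 = 27.74
Vm = -1888.97 / 27.74 = -68.10 mV

-68.1 mV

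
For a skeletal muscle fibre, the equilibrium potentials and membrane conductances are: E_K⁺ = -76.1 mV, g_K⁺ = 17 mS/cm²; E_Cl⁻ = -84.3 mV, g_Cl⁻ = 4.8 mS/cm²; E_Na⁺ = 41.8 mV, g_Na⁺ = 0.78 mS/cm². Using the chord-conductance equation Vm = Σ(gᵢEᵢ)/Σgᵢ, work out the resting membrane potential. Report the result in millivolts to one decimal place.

-73.8 mV

Σ gᵢEᵢ = 17·(-76.1) + 4.8·(-84.3) + 0.78·(41.8) = -1665.74
Σ gᵢ = 17 + 4.8 + 0.78 = 22.58
Vm = -1665.74 / 22.58 = -73.77 mV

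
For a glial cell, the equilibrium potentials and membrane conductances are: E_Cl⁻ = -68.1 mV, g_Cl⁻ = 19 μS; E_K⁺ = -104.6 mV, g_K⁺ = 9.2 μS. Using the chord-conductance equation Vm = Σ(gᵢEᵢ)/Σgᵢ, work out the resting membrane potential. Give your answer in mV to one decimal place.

-80.0 mV

Σ gᵢEᵢ = 19·(-68.1) + 9.2·(-104.6) = -2256.22
Σ gᵢ = 19 + 9.2 = 28.2
Vm = -2256.22 / 28.2 = -80.01 mV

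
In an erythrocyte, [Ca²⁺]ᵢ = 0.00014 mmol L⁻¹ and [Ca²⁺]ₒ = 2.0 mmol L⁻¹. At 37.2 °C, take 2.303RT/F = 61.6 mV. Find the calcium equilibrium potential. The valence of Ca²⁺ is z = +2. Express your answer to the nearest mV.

E = (61.6/z) · log₁₀([Ca²⁺]_out/[Ca²⁺]_in) with z = +2.
= (61.6/2) · log₁₀(2.0/0.00014) = 30.80 · log₁₀(1.429e+04)
= 30.80 · (4.1549) = 127.97 mV

128 mV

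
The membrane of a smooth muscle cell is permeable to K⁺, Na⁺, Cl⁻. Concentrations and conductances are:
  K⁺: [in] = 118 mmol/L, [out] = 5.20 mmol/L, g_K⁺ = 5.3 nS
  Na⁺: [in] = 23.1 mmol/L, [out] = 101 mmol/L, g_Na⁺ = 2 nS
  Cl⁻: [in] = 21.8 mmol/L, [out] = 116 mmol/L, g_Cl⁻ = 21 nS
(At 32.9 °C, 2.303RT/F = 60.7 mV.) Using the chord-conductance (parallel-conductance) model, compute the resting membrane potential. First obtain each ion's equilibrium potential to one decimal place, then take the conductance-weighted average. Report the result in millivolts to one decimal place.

-45.4 mV

E_K⁺ = (60.7/1)·log₁₀(5.20/118) = -82.3 mV
E_Na⁺ = (60.7/1)·log₁₀(101/23.1) = 38.9 mV
E_Cl⁻ = (60.7/-1)·log₁₀(116/21.8) = -44.1 mV
Vm = (Σ gᵢEᵢ)/(Σ gᵢ) = (5.3·-82.3 + 2·38.9 + 21·-44.1) / (5.3 + 2 + 21)
= -1284.49 / 28.3 = -45.39 mV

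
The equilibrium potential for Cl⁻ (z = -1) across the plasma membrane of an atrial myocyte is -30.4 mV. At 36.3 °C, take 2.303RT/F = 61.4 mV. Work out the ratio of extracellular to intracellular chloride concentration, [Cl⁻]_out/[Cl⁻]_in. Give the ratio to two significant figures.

3.1

log₁₀([out]/[in]) = E·z/(61.4) = -30.4 × -1 / 61.4 = 0.4951
[out]/[in] = 10^(0.4951) = 3.127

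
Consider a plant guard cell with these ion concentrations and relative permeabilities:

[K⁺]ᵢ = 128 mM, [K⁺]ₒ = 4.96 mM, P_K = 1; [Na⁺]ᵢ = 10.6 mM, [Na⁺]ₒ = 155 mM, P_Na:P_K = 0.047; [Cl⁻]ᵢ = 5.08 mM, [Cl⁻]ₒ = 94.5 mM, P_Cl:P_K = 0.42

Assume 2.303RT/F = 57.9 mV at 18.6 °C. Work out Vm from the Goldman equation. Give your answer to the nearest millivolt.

Vm = 57.9 · log₁₀[(Σ P·[cation]ₒ + Σ P·[anion]ᵢ) / (Σ P·[cation]ᵢ + Σ P·[anion]ₒ)]
Numerator = 1×4.96 + 0.047×155 + 0.42×5.08 = 14.38
Denominator = 1×128 + 0.047×10.6 + 0.42×94.5 = 168.2
Vm = 57.9 · log₁₀(0.085491) = 57.9 × (-1.0681) = -61.84 mV

-62 mV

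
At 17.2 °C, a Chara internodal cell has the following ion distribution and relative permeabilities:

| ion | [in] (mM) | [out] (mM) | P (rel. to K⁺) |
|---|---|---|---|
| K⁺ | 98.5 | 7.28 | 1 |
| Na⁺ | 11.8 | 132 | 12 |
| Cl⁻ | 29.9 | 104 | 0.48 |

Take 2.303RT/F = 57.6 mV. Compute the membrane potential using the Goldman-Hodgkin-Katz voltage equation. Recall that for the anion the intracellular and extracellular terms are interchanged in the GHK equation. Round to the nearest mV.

43 mV

Vm = 57.6 · log₁₀[(Σ P·[cation]ₒ + Σ P·[anion]ᵢ) / (Σ P·[cation]ᵢ + Σ P·[anion]ₒ)]
Numerator = 1×7.28 + 12×132 + 0.48×29.9 = 1606
Denominator = 1×98.5 + 12×11.8 + 0.48×104 = 290
Vm = 57.6 · log₁₀(5.5363) = 57.6 × (0.7432) = 42.81 mV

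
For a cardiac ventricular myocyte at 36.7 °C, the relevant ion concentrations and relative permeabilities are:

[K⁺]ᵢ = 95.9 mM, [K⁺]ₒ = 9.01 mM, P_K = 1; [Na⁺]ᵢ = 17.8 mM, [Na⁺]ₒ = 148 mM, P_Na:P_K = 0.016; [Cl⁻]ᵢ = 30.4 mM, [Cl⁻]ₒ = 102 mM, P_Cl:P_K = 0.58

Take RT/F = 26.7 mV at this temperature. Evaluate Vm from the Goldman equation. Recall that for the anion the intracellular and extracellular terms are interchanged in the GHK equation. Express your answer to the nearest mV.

-45 mV

Vm = 26.7 · ln[(Σ P·[cation]ₒ + Σ P·[anion]ᵢ) / (Σ P·[cation]ᵢ + Σ P·[anion]ₒ)]
Numerator = 1×9.01 + 0.016×148 + 0.58×30.4 = 29.01
Denominator = 1×95.9 + 0.016×17.8 + 0.58×102 = 155.3
Vm = 26.7 · ln(0.18675) = 26.7 × (-1.6780) = -44.80 mV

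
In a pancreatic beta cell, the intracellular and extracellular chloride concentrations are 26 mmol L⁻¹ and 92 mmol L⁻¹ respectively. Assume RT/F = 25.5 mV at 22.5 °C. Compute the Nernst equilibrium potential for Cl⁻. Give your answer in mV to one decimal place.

-32.2 mV

E = (25.5/z) · ln([Cl⁻]_out/[Cl⁻]_in) with z = -1.
For an anion, dividing by z = -1 reverses the sign.
= (25.5/-1) · ln(92/26) = -25.50 · ln(3.538)
= -25.50 · (1.2637) = -32.22 mV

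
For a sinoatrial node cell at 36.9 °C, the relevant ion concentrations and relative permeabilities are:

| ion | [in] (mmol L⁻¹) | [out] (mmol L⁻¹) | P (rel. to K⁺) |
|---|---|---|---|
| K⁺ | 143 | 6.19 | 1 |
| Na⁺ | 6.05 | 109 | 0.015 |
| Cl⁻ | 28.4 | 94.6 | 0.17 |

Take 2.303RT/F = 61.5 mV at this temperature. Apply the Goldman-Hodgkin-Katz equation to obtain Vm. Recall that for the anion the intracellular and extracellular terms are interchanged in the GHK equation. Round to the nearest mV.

-68 mV

Vm = 61.5 · log₁₀[(Σ P·[cation]ₒ + Σ P·[anion]ᵢ) / (Σ P·[cation]ᵢ + Σ P·[anion]ₒ)]
Numerator = 1×6.19 + 0.015×109 + 0.17×28.4 = 12.65
Denominator = 1×143 + 0.015×6.05 + 0.17×94.6 = 159.2
Vm = 61.5 · log₁₀(0.079492) = 61.5 × (-1.0997) = -67.63 mV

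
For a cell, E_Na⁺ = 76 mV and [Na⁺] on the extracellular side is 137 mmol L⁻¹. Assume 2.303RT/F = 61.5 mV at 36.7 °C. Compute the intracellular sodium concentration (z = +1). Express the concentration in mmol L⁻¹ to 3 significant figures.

7.96 mmol L⁻¹

Nernst: E = (61.5/1) · log₁₀([out]/[in]), so log₁₀([out]/[in]) = 76.0 × 1 / 61.5 = 1.2358.
[out]/[in] = 10^(1.2358) = 17.21.
[in] = 137 / 17.21 = 7.961 mmol L⁻¹.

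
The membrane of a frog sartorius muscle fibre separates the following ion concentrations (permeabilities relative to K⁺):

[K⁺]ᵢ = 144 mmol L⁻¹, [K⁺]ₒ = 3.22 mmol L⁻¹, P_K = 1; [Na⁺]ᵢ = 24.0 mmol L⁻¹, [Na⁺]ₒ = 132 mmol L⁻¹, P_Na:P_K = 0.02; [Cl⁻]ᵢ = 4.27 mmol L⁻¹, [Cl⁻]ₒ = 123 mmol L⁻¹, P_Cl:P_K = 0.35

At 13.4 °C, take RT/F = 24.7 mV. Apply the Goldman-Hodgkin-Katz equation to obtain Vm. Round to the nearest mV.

-80 mV

Vm = 24.7 · ln[(Σ P·[cation]ₒ + Σ P·[anion]ᵢ) / (Σ P·[cation]ᵢ + Σ P·[anion]ₒ)]
Numerator = 1×3.22 + 0.02×132 + 0.35×4.27 = 7.354
Denominator = 1×144 + 0.02×24.0 + 0.35×123 = 187.5
Vm = 24.7 · ln(0.039218) = 24.7 × (-3.2386) = -79.99 mV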